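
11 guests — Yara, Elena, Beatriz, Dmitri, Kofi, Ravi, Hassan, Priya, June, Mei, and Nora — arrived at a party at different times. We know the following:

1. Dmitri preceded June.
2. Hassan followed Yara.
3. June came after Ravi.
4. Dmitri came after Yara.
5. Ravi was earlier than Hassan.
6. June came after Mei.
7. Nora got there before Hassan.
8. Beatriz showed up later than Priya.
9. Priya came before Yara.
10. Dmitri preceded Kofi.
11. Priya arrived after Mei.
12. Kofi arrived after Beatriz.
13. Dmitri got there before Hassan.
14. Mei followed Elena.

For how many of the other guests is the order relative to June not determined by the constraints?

Forced before June: Dmitri, Elena, Mei, Priya, Ravi, and Yara.
That leaves Beatriz, Hassan, Kofi, and Nora with no forced order relative to June — 4.

4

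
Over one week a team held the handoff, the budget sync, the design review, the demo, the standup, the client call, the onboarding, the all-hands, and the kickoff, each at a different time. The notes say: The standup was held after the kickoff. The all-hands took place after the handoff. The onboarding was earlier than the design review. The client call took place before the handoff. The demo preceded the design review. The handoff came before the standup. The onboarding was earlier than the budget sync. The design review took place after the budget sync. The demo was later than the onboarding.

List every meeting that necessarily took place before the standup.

the client call, the handoff, the kickoff

Directly stated before the standup: the handoff and the kickoff.
The client call reaches the standup via the client call → the handoff → the standup.
No chain forces the all-hands (or any of the others) ahead of the standup.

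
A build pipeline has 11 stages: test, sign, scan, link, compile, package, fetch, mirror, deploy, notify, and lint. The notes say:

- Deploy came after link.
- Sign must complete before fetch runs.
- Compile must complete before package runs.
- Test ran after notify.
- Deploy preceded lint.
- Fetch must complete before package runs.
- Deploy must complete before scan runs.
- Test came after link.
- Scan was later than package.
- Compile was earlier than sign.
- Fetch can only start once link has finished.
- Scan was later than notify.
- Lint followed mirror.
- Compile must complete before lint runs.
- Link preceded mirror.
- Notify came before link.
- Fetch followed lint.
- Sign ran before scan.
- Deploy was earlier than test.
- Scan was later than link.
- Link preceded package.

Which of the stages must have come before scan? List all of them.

Directly stated before scan: deploy, link, notify, package, and sign.
Compile reaches scan via compile → package → scan.
Fetch reaches scan via fetch → package → scan.
Lint reaches scan via lint → fetch → package → scan.
Likewise mirror reaches scan by chaining the stated constraints.
No chain forces test ahead of scan.

compile, deploy, fetch, link, lint, mirror, notify, package, sign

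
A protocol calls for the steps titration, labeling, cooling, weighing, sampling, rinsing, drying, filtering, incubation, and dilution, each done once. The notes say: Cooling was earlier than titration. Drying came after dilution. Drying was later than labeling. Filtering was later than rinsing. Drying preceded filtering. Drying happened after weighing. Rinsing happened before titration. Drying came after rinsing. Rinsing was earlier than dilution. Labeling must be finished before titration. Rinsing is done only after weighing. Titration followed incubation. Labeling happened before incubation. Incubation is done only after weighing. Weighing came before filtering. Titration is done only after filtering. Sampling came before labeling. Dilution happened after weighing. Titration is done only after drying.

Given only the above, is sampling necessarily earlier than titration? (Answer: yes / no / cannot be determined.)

Chain the constraints: sampling → labeling → titration. Each link is directly stated, so sampling comes before titration.

yes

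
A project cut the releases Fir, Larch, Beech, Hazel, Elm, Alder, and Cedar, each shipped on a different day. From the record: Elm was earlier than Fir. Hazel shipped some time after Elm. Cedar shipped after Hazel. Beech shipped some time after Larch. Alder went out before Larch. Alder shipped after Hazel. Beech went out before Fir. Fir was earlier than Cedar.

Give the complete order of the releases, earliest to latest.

The constraints fix every adjacent pair, so only one ordering works:
Elm → Hazel → Alder → Larch → Beech → Fir → Cedar.

Elm, Hazel, Alder, Larch, Beech, Fir, Cedar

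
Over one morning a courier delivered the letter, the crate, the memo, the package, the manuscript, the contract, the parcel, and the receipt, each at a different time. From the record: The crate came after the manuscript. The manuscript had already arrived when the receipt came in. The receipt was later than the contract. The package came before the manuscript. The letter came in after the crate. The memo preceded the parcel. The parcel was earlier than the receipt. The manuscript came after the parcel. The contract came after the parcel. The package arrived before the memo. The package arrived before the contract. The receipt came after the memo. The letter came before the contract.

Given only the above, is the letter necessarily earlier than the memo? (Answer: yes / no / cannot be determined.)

no

Tracing the constraints gives the memo → the parcel → the manuscript → the crate → the letter, so the memo must come before the letter.
That means the letter cannot be before the memo.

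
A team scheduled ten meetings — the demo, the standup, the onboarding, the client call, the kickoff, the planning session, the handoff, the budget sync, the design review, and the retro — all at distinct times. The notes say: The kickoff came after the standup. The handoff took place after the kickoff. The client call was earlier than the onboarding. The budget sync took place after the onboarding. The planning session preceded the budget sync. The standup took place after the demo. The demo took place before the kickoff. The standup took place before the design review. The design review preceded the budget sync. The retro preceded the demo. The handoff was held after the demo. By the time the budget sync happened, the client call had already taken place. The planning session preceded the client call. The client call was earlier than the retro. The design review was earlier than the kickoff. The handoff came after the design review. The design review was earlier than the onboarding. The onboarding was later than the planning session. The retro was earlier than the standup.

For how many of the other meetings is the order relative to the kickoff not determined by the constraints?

2

Forced before the kickoff: the client call, the demo, the design review, the planning session, the retro, and the standup; forced after the kickoff: the handoff.
That leaves the budget sync and the onboarding with no forced order relative to the kickoff — 2.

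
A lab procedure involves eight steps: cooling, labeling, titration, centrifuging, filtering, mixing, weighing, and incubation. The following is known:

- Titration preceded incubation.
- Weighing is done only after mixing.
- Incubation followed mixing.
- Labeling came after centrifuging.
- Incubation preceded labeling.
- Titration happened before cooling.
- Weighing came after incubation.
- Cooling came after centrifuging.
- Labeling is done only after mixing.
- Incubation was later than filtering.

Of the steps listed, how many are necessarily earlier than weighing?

Directly stated before weighing: incubation and mixing.
Filtering reaches weighing via filtering → incubation → weighing.
Titration reaches weighing via titration → incubation → weighing.
That's filtering, incubation, mixing, and titration — 4 in all.

4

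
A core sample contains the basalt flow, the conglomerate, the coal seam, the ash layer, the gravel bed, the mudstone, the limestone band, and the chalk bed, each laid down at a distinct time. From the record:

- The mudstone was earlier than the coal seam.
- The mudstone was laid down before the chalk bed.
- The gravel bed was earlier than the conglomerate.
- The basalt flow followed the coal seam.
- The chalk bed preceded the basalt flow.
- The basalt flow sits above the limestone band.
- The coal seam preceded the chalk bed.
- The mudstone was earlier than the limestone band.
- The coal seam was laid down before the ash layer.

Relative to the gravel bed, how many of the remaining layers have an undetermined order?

6

Forced after the gravel bed: the conglomerate.
That leaves the ash layer, the basalt flow, the chalk bed, the coal seam, the limestone band, and the mudstone with no forced order relative to the gravel bed — 6.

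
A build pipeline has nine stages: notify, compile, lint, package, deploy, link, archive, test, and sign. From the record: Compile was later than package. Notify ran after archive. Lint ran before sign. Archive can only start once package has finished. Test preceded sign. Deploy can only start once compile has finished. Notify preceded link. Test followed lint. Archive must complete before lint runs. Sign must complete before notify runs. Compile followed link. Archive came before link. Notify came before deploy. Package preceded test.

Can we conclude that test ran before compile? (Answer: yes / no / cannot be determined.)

Chain the constraints: test → sign → notify → link → compile. Each link is directly stated, so test comes before compile.

yes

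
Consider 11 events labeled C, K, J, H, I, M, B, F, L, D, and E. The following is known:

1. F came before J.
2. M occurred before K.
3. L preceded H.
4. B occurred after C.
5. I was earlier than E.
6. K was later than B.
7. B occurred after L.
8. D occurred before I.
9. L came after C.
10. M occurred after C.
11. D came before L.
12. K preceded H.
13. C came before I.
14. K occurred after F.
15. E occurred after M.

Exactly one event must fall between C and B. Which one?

Tracing the constraints gives C → L → B, so L sits after C and before B.
No other event is forced both after C and before B.

L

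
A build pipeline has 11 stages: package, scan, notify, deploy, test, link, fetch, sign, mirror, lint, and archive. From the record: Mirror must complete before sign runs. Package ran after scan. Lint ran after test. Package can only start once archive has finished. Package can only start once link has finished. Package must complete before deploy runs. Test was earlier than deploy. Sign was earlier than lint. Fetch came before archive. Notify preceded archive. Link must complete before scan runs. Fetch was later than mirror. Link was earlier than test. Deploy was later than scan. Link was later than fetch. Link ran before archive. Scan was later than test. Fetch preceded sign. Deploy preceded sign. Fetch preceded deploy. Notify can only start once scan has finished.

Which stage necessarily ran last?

lint

Every other stage has a chain of constraints placing it before lint, so lint is last.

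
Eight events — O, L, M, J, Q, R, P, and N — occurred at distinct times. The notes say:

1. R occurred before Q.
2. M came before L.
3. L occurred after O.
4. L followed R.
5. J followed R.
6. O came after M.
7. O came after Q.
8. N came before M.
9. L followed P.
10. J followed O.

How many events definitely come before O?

Directly stated before O: M and Q.
N reaches O via N → M → O.
R reaches O via R → Q → O.
That's M, N, Q, and R — 4 in all.

4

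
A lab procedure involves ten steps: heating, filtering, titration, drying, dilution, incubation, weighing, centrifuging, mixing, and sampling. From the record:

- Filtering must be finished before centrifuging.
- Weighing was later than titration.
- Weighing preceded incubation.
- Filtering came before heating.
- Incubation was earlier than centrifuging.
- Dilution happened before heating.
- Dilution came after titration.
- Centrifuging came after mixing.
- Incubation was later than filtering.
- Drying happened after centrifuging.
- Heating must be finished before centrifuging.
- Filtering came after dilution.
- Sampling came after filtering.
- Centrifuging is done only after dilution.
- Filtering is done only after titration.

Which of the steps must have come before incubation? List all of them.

Directly stated before incubation: filtering and weighing.
Dilution reaches incubation via dilution → filtering → incubation.
Titration reaches incubation via titration → filtering → incubation.

dilution, filtering, titration, weighing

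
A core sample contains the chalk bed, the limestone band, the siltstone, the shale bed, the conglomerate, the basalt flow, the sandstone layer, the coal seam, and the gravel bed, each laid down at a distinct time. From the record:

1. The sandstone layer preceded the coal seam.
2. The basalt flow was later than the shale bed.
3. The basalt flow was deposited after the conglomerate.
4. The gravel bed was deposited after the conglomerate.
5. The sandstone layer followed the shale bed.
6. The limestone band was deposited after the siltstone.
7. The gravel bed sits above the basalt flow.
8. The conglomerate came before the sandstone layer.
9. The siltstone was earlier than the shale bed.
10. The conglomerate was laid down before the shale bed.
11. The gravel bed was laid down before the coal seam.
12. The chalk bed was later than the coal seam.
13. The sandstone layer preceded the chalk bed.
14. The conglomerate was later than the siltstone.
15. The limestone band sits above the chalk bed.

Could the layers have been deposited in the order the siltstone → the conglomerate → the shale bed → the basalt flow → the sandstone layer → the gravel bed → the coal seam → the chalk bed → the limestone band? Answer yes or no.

yes

Check each stated constraint against the proposed order — e.g. the conglomerate is ahead of the gravel bed; the siltstone is ahead of the limestone band. Every pair is in the required order; nothing is violated.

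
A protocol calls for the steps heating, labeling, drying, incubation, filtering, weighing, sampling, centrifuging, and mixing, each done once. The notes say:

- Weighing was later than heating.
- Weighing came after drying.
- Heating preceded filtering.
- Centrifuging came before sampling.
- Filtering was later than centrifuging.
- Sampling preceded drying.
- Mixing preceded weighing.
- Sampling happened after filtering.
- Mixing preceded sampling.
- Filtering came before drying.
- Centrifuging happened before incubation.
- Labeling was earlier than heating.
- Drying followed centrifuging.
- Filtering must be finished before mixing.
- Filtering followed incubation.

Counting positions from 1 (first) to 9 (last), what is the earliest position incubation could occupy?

2

Centrifuging must come before incubation — 1 forced predecessor.
Nothing else is forced ahead of incubation, so its earliest slot is position 1 + 1 = 2.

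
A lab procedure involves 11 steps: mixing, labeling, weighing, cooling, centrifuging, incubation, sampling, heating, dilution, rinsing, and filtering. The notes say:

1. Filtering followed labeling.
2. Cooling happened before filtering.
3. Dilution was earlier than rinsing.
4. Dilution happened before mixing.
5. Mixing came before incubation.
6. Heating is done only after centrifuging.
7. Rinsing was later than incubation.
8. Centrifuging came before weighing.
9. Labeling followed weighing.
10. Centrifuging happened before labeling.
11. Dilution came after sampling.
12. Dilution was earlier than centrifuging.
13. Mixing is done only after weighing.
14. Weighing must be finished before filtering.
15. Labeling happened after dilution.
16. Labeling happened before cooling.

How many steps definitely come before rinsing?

Directly stated before rinsing: dilution and incubation.
Centrifuging reaches rinsing via centrifuging → weighing → mixing → incubation → rinsing.
Mixing reaches rinsing via mixing → incubation → rinsing.
Sampling reaches rinsing via sampling → dilution → rinsing.
Likewise weighing reaches rinsing by chaining the stated constraints.
That's centrifuging, dilution, incubation, mixing, sampling, and weighing — 6 in all.

6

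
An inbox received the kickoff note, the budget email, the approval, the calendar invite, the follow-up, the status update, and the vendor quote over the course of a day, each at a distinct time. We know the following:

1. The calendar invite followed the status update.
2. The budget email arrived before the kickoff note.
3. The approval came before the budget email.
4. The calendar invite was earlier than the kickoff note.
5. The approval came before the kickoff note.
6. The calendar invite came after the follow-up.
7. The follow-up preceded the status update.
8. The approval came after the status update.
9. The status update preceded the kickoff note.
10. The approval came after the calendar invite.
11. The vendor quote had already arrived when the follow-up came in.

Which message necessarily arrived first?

the vendor quote

The vendor quote has a chain of constraints placing it before every other message, so the vendor quote must be first.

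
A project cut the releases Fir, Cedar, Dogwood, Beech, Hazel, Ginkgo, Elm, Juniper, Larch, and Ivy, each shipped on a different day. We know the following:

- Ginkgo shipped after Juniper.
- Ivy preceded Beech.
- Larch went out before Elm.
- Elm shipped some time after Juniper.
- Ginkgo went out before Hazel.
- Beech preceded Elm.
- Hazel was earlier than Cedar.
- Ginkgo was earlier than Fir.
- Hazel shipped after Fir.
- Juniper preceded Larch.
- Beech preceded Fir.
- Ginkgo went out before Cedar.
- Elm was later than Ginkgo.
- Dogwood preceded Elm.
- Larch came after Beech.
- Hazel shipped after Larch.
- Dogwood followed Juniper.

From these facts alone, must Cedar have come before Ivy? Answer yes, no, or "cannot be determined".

no

Tracing the constraints gives Ivy → Beech → Fir → Hazel → Cedar, so Ivy must come before Cedar.
That means Cedar cannot be before Ivy.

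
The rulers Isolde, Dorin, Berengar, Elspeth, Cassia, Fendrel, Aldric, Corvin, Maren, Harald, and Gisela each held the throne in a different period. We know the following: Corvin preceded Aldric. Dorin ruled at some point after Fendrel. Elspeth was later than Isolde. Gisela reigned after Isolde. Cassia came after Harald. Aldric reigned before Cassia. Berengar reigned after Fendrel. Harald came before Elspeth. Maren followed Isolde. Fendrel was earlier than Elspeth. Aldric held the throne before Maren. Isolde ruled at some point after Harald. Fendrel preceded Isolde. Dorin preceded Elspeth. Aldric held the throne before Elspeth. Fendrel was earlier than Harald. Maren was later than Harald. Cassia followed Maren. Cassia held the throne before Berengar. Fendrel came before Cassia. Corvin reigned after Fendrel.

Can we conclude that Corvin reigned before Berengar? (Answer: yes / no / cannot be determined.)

Chain the constraints: Corvin → Aldric → Cassia → Berengar. Each link is directly stated, so Corvin comes before Berengar.

yes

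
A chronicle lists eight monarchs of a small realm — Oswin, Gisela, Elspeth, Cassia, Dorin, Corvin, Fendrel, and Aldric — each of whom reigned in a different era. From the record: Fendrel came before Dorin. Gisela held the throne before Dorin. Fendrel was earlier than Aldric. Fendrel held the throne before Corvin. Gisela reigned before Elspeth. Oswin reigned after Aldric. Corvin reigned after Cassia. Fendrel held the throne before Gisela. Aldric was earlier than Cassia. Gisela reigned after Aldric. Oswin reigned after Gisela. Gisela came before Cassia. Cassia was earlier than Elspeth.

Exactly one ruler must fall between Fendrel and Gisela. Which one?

Aldric

Tracing the constraints gives Fendrel → Aldric → Gisela, so Aldric sits after Fendrel and before Gisela.
No other ruler is forced both after Fendrel and before Gisela.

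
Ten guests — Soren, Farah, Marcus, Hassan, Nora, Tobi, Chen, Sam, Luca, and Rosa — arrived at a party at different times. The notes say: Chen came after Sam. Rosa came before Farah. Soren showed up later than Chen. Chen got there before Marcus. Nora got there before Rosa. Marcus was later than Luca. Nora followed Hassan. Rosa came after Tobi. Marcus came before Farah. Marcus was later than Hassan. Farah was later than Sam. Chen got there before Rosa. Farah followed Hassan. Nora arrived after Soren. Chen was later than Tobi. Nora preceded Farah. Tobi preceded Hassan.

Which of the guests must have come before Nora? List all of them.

Chen, Hassan, Sam, Soren, Tobi

Directly stated before Nora: Hassan and Soren.
Chen reaches Nora via Chen → Soren → Nora.
Sam reaches Nora via Sam → Chen → Soren → Nora.
Tobi reaches Nora via Tobi → Hassan → Nora.
No chain forces Rosa (or any of the others) ahead of Nora.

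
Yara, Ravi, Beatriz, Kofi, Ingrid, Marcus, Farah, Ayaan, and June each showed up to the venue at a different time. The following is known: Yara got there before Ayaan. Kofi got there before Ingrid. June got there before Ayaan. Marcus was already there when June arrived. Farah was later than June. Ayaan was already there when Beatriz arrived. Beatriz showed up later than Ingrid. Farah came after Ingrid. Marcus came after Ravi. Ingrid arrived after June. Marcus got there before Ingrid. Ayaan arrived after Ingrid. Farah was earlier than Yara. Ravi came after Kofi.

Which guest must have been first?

Kofi

Kofi has a chain of constraints placing them before every other guest, so Kofi must be first.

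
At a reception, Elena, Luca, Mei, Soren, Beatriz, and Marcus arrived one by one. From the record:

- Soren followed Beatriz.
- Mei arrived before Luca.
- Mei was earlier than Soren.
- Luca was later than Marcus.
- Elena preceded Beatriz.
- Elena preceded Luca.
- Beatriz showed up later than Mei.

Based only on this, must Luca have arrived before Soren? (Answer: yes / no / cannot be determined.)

No chain of stated constraints runs from Luca to Soren, and none runs from Soren to Luca either.
So the relative order of Luca and Soren is not fixed by the given facts.

cannot be determined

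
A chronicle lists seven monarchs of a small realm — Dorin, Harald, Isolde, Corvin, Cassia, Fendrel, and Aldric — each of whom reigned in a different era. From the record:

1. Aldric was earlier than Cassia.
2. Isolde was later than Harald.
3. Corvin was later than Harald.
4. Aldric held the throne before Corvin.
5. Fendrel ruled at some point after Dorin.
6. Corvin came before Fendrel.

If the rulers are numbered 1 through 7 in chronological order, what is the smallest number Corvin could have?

Aldric and Harald must both come before Corvin — 2 forced predecessors.
Nothing else is forced ahead of Corvin, so their earliest slot is position 2 + 1 = 3.

3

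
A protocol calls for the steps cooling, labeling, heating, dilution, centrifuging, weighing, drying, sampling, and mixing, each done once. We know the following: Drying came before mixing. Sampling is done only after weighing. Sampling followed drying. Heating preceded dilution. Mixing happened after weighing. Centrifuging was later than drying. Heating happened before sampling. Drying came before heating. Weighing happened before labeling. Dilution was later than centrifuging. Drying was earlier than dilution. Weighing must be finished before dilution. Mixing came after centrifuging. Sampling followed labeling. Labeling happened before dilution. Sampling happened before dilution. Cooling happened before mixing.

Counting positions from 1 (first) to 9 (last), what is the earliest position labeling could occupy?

2

Weighing must come before labeling — 1 forced predecessor.
Nothing else is forced ahead of labeling, so its earliest slot is position 1 + 1 = 2.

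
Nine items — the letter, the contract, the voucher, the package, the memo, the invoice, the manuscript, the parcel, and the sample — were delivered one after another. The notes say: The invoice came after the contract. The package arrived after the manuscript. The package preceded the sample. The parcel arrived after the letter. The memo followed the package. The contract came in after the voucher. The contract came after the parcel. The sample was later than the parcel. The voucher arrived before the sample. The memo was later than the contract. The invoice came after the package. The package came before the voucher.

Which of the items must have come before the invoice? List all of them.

the contract, the letter, the manuscript, the package, the parcel, the voucher

Directly stated before the invoice: the contract and the package.
The letter reaches the invoice via the letter → the parcel → the contract → the invoice.
The manuscript reaches the invoice via the manuscript → the package → the invoice.
The parcel reaches the invoice via the parcel → the contract → the invoice.
Likewise the voucher reaches the invoice by chaining the stated constraints.
No chain forces the sample (or any of the others) ahead of the invoice.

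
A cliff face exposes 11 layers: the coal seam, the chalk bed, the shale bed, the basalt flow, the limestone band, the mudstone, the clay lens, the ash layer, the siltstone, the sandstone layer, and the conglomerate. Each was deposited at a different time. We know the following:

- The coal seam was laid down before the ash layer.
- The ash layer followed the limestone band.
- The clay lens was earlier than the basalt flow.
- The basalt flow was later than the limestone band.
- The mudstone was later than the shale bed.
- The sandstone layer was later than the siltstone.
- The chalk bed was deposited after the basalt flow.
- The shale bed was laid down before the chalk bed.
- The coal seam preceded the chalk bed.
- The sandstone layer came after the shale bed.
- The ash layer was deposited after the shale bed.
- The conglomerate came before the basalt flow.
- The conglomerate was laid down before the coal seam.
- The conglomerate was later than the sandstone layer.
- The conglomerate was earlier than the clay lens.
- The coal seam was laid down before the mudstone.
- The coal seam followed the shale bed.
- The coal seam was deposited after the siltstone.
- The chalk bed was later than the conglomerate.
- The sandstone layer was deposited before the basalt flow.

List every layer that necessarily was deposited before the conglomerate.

the sandstone layer, the shale bed, the siltstone

Directly stated before the conglomerate: the sandstone layer.
The shale bed reaches the conglomerate via the shale bed → the sandstone layer → the conglomerate.
The siltstone reaches the conglomerate via the siltstone → the sandstone layer → the conglomerate.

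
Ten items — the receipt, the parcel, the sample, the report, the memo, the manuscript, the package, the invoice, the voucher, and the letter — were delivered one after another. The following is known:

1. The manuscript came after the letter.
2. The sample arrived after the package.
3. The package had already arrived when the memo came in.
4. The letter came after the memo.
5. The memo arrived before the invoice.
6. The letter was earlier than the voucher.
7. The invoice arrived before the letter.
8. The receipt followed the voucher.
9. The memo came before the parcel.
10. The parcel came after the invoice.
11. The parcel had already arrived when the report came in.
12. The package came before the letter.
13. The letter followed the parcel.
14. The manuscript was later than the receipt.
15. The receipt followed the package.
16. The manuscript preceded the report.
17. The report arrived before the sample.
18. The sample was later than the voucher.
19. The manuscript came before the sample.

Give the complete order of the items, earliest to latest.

The constraints fix every adjacent pair, so only one ordering works:
the package → the memo → the invoice → the parcel → the letter → the voucher → the receipt → the manuscript → the report → the sample.

the package, the memo, the invoice, the parcel, the letter, the voucher, the receipt, the manuscript, the report, the sample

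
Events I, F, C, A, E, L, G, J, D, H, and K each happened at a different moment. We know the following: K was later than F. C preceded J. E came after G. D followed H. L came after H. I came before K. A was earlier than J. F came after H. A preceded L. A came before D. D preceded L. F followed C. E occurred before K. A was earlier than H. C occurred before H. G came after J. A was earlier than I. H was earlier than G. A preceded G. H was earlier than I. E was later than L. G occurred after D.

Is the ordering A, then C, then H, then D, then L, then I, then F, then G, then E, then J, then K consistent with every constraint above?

no

The constraints require J before G, but in the proposed sequence G appears ahead of J. That one violation is enough.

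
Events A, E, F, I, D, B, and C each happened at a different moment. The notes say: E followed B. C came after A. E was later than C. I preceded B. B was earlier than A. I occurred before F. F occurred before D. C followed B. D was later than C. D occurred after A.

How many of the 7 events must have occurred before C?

Directly stated before C: A and B.
I reaches C via I → B → C.
That's A, B, and I — 3 in all.

3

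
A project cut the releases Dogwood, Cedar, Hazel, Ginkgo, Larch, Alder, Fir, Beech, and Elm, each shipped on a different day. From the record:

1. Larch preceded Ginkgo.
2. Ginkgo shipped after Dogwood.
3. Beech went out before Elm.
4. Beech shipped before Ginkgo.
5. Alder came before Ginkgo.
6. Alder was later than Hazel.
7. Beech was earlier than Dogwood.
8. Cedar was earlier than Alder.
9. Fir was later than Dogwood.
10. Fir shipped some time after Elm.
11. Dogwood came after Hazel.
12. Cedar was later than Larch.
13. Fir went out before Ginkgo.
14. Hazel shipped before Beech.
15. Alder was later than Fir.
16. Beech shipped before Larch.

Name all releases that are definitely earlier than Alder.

Beech, Cedar, Dogwood, Elm, Fir, Hazel, Larch

Directly stated before Alder: Cedar, Fir, and Hazel.
Beech reaches Alder via Beech → Dogwood → Fir → Alder.
Dogwood reaches Alder via Dogwood → Fir → Alder.
Elm reaches Alder via Elm → Fir → Alder.
Likewise Larch reaches Alder by chaining the stated constraints.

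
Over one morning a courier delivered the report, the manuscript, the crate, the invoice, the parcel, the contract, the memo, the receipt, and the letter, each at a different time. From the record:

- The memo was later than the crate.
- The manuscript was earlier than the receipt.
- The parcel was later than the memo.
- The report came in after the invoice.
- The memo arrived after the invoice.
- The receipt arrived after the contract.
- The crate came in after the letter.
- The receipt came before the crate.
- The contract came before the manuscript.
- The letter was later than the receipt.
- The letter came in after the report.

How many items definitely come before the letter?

Directly stated before the letter: the receipt and the report.
The contract reaches the letter via the contract → the receipt → the letter.
The invoice reaches the letter via the invoice → the report → the letter.
The manuscript reaches the letter via the manuscript → the receipt → the letter.
No chain forces the crate (or any of the others) ahead of the letter.
That's the contract, the invoice, the manuscript, the receipt, and the report — 5 in all.

5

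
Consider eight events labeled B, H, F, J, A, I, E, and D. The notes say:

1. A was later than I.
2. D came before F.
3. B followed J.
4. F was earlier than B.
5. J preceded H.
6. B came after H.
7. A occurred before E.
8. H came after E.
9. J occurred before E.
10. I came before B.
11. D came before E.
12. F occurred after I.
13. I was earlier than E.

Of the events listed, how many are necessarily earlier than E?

4

Directly stated before E: A, D, I, and J.
No chain forces F (or any of the others) ahead of E.
That's A, D, I, and J — 4 in all.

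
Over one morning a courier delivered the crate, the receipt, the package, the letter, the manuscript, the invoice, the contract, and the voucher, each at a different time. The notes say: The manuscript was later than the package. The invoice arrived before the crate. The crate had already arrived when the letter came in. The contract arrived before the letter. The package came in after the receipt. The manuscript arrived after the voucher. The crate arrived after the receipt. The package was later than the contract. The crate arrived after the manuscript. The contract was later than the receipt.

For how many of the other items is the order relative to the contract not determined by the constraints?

2

Forced before the contract: the receipt; forced after the contract: the crate, the letter, the manuscript, and the package.
That leaves the invoice and the voucher with no forced order relative to the contract — 2.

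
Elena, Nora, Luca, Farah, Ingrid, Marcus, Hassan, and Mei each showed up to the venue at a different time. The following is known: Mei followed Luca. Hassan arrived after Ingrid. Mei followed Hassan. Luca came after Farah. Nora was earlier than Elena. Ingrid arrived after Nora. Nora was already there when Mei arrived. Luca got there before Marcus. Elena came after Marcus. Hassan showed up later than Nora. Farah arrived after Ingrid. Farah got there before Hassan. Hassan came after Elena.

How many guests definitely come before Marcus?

4

Directly stated before Marcus: Luca.
Farah reaches Marcus via Farah → Luca → Marcus.
Ingrid reaches Marcus via Ingrid → Farah → Luca → Marcus.
Nora reaches Marcus via Nora → Ingrid → Farah → Luca → Marcus.
That's Farah, Ingrid, Luca, and Nora — 4 in all.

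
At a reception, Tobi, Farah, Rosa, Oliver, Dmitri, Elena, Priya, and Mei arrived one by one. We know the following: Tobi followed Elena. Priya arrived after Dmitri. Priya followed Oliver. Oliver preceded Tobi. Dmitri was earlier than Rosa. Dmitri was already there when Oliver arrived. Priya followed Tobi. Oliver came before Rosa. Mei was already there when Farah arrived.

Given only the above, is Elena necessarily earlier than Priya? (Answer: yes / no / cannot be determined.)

Chain the constraints: Elena → Tobi → Priya. Each link is directly stated, so Elena comes before Priya.

yes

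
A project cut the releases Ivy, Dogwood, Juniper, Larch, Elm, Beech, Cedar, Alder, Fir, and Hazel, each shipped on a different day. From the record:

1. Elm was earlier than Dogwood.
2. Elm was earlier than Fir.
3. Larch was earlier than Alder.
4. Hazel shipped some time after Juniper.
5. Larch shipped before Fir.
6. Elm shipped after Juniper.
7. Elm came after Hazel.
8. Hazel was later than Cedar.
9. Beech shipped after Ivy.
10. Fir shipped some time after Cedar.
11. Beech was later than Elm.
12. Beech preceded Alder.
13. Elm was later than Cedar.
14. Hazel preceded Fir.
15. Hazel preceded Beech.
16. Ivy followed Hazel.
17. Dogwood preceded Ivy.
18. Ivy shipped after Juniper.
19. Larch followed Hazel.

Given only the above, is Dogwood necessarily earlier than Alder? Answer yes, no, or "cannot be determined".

yes

Chain the constraints: Dogwood → Ivy → Beech → Alder. Each link is directly stated, so Dogwood comes before Alder.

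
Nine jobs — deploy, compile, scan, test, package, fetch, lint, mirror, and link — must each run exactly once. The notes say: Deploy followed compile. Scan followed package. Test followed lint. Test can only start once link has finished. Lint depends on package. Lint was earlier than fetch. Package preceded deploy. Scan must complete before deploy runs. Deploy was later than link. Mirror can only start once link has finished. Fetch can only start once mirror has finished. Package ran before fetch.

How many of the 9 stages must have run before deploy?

4

Directly stated before deploy: compile, link, package, and scan.
That's compile, link, package, and scan — 4 in all.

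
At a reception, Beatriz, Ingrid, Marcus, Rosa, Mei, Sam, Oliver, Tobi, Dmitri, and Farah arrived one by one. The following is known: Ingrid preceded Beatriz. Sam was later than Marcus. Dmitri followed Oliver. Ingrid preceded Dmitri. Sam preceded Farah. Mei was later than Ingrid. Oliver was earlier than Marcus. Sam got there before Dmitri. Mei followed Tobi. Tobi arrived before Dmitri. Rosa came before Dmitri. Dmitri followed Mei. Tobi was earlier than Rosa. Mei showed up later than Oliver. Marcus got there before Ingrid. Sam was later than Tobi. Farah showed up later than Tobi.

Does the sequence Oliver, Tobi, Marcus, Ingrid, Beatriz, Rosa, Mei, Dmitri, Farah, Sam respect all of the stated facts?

no

The constraints require Sam before Farah, but in the proposed sequence Farah appears ahead of Sam. That one violation is enough.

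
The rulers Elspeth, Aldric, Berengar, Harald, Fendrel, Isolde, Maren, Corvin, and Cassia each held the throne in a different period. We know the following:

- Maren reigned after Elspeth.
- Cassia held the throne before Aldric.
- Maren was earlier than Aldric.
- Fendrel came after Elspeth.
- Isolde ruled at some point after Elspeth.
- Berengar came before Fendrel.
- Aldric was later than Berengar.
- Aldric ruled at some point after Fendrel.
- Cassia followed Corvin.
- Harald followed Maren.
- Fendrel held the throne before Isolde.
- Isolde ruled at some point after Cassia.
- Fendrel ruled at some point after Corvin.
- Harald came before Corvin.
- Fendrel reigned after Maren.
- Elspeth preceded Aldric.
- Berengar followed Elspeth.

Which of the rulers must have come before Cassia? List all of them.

Corvin, Elspeth, Harald, Maren

Directly stated before Cassia: Corvin.
Elspeth reaches Cassia via Elspeth → Maren → Harald → Corvin → Cassia.
Harald reaches Cassia via Harald → Corvin → Cassia.
Maren reaches Cassia via Maren → Harald → Corvin → Cassia.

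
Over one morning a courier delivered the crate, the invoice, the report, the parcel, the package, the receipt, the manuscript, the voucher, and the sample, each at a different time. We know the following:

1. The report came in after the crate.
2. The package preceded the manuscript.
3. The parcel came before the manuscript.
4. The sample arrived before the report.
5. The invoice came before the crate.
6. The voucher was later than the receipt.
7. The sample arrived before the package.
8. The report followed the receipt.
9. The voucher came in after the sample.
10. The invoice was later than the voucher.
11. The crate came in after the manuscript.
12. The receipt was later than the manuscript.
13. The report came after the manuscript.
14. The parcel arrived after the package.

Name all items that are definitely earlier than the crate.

Directly stated before the crate: the invoice and the manuscript.
The package reaches the crate via the package → the manuscript → the crate.
The parcel reaches the crate via the parcel → the manuscript → the crate.
The receipt reaches the crate via the receipt → the voucher → the invoice → the crate.
Likewise the sample and the voucher each reach the crate by chaining the stated constraints.

the invoice, the manuscript, the package, the parcel, the receipt, the sample, the voucher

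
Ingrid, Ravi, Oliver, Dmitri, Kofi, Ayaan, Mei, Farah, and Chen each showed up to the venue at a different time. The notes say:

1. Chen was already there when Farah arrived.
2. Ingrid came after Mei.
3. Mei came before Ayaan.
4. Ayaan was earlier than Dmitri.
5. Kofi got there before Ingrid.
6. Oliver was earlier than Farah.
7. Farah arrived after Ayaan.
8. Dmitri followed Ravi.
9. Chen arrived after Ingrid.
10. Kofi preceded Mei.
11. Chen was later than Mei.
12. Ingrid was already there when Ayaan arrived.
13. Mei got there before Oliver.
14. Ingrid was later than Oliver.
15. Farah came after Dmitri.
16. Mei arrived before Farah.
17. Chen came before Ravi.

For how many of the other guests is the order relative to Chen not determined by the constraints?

1

Forced before Chen: Ingrid, Kofi, Mei, and Oliver; forced after Chen: Dmitri, Farah, and Ravi.
That leaves Ayaan with no forced order relative to Chen — 1.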